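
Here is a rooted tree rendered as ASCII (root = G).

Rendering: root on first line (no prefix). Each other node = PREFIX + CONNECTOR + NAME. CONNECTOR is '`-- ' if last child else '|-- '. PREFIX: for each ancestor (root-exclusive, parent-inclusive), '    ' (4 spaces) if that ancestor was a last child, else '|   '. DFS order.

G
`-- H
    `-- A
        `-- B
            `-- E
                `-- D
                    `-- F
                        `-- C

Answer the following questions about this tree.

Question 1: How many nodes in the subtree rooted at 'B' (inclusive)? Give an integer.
Subtree rooted at B contains: B, C, D, E, F
Count = 5

Answer: 5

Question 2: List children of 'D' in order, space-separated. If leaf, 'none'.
Node D's children (from adjacency): F

Answer: F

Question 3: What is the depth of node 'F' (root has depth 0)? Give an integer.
Answer: 6

Derivation:
Path from root to F: G -> H -> A -> B -> E -> D -> F
Depth = number of edges = 6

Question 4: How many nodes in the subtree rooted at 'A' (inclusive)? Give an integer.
Subtree rooted at A contains: A, B, C, D, E, F
Count = 6

Answer: 6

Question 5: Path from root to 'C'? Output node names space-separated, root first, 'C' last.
Answer: G H A B E D F C

Derivation:
Walk down from root: G -> H -> A -> B -> E -> D -> F -> C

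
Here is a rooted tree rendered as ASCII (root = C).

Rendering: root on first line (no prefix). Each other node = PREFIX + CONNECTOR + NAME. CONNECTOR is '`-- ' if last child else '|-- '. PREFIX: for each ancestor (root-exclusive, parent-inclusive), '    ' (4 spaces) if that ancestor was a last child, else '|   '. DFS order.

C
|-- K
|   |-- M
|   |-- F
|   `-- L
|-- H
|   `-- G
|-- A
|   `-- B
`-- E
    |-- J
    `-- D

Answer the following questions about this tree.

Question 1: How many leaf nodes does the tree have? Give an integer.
Leaves (nodes with no children): B, D, F, G, J, L, M

Answer: 7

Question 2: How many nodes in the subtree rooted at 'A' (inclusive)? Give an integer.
Subtree rooted at A contains: A, B
Count = 2

Answer: 2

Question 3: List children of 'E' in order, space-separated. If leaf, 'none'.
Answer: J D

Derivation:
Node E's children (from adjacency): J, D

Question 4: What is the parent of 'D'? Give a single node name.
Scan adjacency: D appears as child of E

Answer: E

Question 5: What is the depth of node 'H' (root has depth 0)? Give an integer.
Path from root to H: C -> H
Depth = number of edges = 1

Answer: 1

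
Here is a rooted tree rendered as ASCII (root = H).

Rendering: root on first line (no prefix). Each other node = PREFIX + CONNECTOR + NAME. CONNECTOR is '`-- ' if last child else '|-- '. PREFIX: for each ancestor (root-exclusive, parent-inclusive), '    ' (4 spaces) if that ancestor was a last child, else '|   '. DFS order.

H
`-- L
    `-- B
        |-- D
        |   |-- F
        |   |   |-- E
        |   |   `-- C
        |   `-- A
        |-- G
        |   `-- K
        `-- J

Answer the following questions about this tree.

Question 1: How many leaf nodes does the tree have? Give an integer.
Leaves (nodes with no children): A, C, E, J, K

Answer: 5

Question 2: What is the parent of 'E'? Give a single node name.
Answer: F

Derivation:
Scan adjacency: E appears as child of F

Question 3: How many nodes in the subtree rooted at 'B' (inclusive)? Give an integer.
Answer: 9

Derivation:
Subtree rooted at B contains: A, B, C, D, E, F, G, J, K
Count = 9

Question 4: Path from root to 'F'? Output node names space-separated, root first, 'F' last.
Answer: H L B D F

Derivation:
Walk down from root: H -> L -> B -> D -> F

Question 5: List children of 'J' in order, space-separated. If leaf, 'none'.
Node J's children (from adjacency): (leaf)

Answer: none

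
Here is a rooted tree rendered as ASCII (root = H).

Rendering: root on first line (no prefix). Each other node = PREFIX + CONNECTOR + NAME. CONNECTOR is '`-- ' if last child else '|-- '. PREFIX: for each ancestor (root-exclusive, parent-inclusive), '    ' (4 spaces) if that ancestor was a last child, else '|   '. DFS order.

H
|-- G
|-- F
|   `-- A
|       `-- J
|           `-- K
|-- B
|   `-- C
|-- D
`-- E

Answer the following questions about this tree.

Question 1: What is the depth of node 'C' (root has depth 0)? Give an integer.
Answer: 2

Derivation:
Path from root to C: H -> B -> C
Depth = number of edges = 2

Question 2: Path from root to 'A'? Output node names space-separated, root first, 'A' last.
Answer: H F A

Derivation:
Walk down from root: H -> F -> A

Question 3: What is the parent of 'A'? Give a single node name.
Scan adjacency: A appears as child of F

Answer: F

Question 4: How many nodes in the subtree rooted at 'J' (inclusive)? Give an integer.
Subtree rooted at J contains: J, K
Count = 2

Answer: 2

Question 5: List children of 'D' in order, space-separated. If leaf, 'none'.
Answer: none

Derivation:
Node D's children (from adjacency): (leaf)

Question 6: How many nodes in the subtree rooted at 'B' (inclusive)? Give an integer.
Subtree rooted at B contains: B, C
Count = 2

Answer: 2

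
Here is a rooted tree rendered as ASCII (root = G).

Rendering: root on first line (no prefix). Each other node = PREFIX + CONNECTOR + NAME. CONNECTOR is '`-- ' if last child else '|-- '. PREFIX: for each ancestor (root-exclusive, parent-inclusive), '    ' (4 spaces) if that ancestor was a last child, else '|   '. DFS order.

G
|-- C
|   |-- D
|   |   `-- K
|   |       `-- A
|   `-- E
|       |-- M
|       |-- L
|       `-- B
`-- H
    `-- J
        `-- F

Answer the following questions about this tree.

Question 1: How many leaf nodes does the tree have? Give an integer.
Answer: 5

Derivation:
Leaves (nodes with no children): A, B, F, L, M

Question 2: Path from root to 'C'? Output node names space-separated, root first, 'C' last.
Answer: G C

Derivation:
Walk down from root: G -> C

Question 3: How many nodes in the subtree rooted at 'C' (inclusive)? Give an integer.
Subtree rooted at C contains: A, B, C, D, E, K, L, M
Count = 8

Answer: 8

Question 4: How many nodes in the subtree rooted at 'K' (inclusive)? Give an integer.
Answer: 2

Derivation:
Subtree rooted at K contains: A, K
Count = 2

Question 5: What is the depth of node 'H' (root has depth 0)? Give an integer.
Path from root to H: G -> H
Depth = number of edges = 1

Answer: 1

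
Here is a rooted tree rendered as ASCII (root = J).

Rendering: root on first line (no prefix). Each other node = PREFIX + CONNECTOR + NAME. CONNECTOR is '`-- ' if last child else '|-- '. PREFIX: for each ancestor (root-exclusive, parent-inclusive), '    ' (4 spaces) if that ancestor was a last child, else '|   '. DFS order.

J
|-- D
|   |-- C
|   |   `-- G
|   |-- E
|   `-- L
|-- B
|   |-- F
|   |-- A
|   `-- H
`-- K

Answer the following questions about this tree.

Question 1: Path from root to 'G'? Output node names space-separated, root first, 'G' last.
Walk down from root: J -> D -> C -> G

Answer: J D C G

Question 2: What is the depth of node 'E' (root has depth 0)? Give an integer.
Path from root to E: J -> D -> E
Depth = number of edges = 2

Answer: 2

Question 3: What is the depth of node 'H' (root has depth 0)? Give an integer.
Answer: 2

Derivation:
Path from root to H: J -> B -> H
Depth = number of edges = 2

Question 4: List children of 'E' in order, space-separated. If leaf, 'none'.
Node E's children (from adjacency): (leaf)

Answer: none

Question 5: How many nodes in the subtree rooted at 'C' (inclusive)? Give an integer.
Answer: 2

Derivation:
Subtree rooted at C contains: C, G
Count = 2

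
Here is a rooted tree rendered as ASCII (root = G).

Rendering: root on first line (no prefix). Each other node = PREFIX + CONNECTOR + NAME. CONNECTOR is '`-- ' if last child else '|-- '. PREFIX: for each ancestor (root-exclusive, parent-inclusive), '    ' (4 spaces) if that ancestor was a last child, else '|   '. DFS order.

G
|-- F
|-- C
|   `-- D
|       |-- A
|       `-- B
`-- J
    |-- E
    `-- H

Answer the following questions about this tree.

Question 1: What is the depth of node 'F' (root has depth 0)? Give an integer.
Path from root to F: G -> F
Depth = number of edges = 1

Answer: 1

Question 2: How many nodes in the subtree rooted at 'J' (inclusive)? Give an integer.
Subtree rooted at J contains: E, H, J
Count = 3

Answer: 3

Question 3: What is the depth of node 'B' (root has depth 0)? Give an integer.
Path from root to B: G -> C -> D -> B
Depth = number of edges = 3

Answer: 3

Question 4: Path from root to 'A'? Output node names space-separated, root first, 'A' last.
Answer: G C D A

Derivation:
Walk down from root: G -> C -> D -> A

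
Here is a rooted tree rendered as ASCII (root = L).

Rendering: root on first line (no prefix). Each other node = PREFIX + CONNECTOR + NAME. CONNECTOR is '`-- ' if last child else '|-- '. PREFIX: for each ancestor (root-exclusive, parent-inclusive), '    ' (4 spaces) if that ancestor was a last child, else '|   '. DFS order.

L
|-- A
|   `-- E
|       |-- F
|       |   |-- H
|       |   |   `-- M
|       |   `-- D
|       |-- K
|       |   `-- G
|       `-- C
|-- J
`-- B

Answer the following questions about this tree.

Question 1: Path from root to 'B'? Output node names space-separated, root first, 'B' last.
Answer: L B

Derivation:
Walk down from root: L -> B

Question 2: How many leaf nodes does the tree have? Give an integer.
Leaves (nodes with no children): B, C, D, G, J, M

Answer: 6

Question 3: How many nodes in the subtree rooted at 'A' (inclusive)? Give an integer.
Subtree rooted at A contains: A, C, D, E, F, G, H, K, M
Count = 9

Answer: 9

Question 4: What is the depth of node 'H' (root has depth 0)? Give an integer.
Path from root to H: L -> A -> E -> F -> H
Depth = number of edges = 4

Answer: 4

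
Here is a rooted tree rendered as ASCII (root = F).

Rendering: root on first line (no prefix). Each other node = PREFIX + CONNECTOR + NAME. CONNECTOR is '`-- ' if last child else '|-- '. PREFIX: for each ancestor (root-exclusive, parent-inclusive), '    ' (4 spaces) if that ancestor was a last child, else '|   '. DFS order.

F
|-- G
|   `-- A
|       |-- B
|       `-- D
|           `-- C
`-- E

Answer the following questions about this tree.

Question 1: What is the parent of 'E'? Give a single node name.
Answer: F

Derivation:
Scan adjacency: E appears as child of F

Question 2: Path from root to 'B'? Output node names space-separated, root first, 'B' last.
Answer: F G A B

Derivation:
Walk down from root: F -> G -> A -> B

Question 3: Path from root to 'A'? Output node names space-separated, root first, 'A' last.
Answer: F G A

Derivation:
Walk down from root: F -> G -> A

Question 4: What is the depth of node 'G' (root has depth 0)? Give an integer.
Answer: 1

Derivation:
Path from root to G: F -> G
Depth = number of edges = 1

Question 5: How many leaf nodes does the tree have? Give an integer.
Answer: 3

Derivation:
Leaves (nodes with no children): B, C, E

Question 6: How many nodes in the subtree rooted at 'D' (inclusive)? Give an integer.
Subtree rooted at D contains: C, D
Count = 2

Answer: 2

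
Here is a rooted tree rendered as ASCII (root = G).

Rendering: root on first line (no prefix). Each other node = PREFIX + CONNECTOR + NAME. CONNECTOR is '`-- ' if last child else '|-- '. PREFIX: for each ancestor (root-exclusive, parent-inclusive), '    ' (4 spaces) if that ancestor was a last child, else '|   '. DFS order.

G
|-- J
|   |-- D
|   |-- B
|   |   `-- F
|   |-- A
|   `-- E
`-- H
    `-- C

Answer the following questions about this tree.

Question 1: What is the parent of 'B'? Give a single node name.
Scan adjacency: B appears as child of J

Answer: J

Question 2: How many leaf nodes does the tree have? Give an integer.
Answer: 5

Derivation:
Leaves (nodes with no children): A, C, D, E, F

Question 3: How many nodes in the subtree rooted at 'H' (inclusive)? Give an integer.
Answer: 2

Derivation:
Subtree rooted at H contains: C, H
Count = 2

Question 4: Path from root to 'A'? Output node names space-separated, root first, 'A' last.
Walk down from root: G -> J -> A

Answer: G J A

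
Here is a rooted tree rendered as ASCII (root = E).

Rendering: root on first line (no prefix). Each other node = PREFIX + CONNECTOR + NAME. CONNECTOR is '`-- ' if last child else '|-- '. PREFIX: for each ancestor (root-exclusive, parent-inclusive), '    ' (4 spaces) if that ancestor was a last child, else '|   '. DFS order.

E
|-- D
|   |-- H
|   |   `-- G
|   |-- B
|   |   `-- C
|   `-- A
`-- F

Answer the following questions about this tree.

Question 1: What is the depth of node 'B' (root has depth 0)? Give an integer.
Path from root to B: E -> D -> B
Depth = number of edges = 2

Answer: 2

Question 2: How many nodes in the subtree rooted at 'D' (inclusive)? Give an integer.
Answer: 6

Derivation:
Subtree rooted at D contains: A, B, C, D, G, H
Count = 6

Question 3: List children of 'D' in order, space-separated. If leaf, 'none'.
Answer: H B A

Derivation:
Node D's children (from adjacency): H, B, A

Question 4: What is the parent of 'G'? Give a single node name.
Answer: H

Derivation:
Scan adjacency: G appears as child of H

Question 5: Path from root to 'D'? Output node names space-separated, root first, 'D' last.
Answer: E D

Derivation:
Walk down from root: E -> D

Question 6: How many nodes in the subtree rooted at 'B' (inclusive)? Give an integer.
Answer: 2

Derivation:
Subtree rooted at B contains: B, C
Count = 2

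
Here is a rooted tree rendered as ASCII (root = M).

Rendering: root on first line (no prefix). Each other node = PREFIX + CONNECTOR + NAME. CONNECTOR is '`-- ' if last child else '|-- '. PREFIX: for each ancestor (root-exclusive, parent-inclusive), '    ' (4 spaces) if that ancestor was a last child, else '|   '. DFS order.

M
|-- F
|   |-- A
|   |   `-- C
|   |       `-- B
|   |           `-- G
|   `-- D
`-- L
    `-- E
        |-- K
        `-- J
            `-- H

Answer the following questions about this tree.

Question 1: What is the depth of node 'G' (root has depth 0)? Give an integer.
Path from root to G: M -> F -> A -> C -> B -> G
Depth = number of edges = 5

Answer: 5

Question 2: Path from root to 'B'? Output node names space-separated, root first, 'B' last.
Answer: M F A C B

Derivation:
Walk down from root: M -> F -> A -> C -> B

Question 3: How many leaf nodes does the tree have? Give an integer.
Leaves (nodes with no children): D, G, H, K

Answer: 4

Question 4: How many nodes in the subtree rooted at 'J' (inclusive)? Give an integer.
Answer: 2

Derivation:
Subtree rooted at J contains: H, J
Count = 2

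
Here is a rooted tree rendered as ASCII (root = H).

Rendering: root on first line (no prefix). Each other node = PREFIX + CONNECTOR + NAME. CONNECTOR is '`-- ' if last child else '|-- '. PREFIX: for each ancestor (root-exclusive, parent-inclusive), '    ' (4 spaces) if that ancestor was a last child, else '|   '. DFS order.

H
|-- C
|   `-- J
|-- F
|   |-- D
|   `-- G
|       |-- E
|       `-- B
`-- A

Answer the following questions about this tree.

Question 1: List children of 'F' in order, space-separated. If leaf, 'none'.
Answer: D G

Derivation:
Node F's children (from adjacency): D, G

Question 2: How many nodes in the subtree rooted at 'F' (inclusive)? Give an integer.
Subtree rooted at F contains: B, D, E, F, G
Count = 5

Answer: 5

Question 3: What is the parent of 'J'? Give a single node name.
Answer: C

Derivation:
Scan adjacency: J appears as child of C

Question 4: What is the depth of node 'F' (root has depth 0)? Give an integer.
Answer: 1

Derivation:
Path from root to F: H -> F
Depth = number of edges = 1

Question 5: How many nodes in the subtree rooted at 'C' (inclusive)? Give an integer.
Subtree rooted at C contains: C, J
Count = 2

Answer: 2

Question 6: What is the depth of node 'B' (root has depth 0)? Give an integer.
Answer: 3

Derivation:
Path from root to B: H -> F -> G -> B
Depth = number of edges = 3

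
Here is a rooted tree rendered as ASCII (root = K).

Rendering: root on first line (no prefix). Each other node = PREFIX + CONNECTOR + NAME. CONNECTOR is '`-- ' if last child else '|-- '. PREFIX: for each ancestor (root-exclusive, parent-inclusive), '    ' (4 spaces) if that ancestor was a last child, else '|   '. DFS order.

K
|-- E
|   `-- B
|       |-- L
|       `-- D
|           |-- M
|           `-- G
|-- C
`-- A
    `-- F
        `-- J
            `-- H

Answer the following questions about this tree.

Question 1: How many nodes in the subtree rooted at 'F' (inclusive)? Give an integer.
Subtree rooted at F contains: F, H, J
Count = 3

Answer: 3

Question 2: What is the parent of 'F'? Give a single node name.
Scan adjacency: F appears as child of A

Answer: A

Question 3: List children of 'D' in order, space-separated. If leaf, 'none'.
Node D's children (from adjacency): M, G

Answer: M G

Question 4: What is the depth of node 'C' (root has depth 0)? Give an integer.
Path from root to C: K -> C
Depth = number of edges = 1

Answer: 1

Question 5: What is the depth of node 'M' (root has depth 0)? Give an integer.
Answer: 4

Derivation:
Path from root to M: K -> E -> B -> D -> M
Depth = number of edges = 4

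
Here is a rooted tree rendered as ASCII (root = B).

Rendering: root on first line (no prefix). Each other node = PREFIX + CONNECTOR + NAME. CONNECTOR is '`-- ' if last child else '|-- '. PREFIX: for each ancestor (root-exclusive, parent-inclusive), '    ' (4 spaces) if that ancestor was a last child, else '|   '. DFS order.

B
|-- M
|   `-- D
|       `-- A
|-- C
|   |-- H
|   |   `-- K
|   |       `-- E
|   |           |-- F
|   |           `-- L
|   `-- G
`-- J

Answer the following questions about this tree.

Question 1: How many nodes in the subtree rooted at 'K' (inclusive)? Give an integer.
Subtree rooted at K contains: E, F, K, L
Count = 4

Answer: 4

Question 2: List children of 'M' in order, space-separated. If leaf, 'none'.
Node M's children (from adjacency): D

Answer: D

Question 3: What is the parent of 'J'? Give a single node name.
Answer: B

Derivation:
Scan adjacency: J appears as child of B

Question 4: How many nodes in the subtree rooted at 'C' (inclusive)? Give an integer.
Answer: 7

Derivation:
Subtree rooted at C contains: C, E, F, G, H, K, L
Count = 7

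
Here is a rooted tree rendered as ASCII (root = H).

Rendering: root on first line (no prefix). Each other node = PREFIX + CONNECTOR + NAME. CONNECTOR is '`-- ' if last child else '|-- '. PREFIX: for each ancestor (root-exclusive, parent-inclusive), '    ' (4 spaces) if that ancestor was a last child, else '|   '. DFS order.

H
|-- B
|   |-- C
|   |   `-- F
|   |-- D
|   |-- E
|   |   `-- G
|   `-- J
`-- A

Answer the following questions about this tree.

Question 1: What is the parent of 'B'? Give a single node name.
Scan adjacency: B appears as child of H

Answer: H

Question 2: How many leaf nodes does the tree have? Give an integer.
Leaves (nodes with no children): A, D, F, G, J

Answer: 5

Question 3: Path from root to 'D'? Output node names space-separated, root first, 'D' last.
Walk down from root: H -> B -> D

Answer: H B D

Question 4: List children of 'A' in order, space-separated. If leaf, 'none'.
Node A's children (from adjacency): (leaf)

Answer: none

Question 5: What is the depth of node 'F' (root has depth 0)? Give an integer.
Path from root to F: H -> B -> C -> F
Depth = number of edges = 3

Answer: 3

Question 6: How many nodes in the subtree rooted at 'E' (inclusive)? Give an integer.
Subtree rooted at E contains: E, G
Count = 2

Answer: 2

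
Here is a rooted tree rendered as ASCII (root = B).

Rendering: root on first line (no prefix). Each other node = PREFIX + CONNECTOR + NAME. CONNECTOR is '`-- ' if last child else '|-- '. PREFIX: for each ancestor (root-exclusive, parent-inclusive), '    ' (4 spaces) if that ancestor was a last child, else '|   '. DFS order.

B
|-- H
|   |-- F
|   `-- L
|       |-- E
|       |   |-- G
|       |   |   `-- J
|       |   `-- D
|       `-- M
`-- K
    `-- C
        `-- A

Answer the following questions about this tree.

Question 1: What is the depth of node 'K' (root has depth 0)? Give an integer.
Path from root to K: B -> K
Depth = number of edges = 1

Answer: 1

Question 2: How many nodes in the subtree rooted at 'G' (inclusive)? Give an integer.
Subtree rooted at G contains: G, J
Count = 2

Answer: 2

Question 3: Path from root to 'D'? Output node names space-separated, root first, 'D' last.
Answer: B H L E D

Derivation:
Walk down from root: B -> H -> L -> E -> D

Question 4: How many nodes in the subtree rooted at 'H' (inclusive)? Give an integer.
Subtree rooted at H contains: D, E, F, G, H, J, L, M
Count = 8

Answer: 8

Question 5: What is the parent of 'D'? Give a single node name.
Scan adjacency: D appears as child of E

Answer: E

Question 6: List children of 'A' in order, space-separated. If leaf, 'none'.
Node A's children (from adjacency): (leaf)

Answer: none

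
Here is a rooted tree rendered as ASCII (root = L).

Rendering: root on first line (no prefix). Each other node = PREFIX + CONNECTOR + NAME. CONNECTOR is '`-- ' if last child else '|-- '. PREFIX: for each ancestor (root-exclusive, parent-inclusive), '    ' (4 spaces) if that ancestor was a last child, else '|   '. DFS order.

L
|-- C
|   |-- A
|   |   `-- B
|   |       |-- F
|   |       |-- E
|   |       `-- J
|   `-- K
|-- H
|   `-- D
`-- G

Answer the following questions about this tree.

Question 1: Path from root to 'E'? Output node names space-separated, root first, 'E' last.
Walk down from root: L -> C -> A -> B -> E

Answer: L C A B E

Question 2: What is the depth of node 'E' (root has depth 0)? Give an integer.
Answer: 4

Derivation:
Path from root to E: L -> C -> A -> B -> E
Depth = number of edges = 4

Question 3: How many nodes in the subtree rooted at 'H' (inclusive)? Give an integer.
Answer: 2

Derivation:
Subtree rooted at H contains: D, H
Count = 2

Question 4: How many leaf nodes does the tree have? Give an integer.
Answer: 6

Derivation:
Leaves (nodes with no children): D, E, F, G, J, K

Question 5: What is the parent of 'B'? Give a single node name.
Scan adjacency: B appears as child of A

Answer: A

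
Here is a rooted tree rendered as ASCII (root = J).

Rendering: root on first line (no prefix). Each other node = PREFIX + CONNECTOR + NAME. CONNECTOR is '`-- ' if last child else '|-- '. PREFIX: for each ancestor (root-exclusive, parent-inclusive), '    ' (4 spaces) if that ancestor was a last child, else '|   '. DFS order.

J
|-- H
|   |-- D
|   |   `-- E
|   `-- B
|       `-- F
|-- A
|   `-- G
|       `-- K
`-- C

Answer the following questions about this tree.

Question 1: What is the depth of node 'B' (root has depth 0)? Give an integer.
Answer: 2

Derivation:
Path from root to B: J -> H -> B
Depth = number of edges = 2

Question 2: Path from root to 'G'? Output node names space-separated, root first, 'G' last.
Answer: J A G

Derivation:
Walk down from root: J -> A -> G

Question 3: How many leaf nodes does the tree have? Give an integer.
Answer: 4

Derivation:
Leaves (nodes with no children): C, E, F, K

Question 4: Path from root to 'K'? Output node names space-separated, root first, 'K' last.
Answer: J A G K

Derivation:
Walk down from root: J -> A -> G -> K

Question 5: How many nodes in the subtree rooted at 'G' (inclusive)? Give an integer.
Answer: 2

Derivation:
Subtree rooted at G contains: G, K
Count = 2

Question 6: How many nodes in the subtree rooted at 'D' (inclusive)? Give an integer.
Subtree rooted at D contains: D, E
Count = 2

Answer: 2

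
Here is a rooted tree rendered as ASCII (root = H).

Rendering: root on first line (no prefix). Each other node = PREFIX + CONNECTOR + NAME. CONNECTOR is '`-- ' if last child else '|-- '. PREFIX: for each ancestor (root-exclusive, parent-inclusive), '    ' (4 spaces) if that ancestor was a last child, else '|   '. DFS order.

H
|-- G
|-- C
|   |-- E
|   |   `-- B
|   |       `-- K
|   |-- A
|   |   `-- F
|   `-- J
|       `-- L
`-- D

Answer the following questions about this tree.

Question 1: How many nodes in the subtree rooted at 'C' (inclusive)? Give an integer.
Answer: 8

Derivation:
Subtree rooted at C contains: A, B, C, E, F, J, K, L
Count = 8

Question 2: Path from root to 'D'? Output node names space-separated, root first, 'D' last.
Answer: H D

Derivation:
Walk down from root: H -> D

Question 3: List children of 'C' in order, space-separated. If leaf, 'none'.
Answer: E A J

Derivation:
Node C's children (from adjacency): E, A, J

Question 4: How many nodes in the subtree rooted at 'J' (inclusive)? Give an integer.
Subtree rooted at J contains: J, L
Count = 2

Answer: 2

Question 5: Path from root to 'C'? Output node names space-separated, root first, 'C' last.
Walk down from root: H -> C

Answer: H C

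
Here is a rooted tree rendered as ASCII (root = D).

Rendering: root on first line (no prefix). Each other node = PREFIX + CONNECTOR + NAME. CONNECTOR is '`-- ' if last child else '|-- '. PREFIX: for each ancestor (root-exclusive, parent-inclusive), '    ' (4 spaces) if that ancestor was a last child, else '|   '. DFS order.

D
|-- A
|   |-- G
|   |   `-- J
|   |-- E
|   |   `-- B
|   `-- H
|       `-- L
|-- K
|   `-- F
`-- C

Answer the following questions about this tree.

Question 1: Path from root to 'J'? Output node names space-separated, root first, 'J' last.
Walk down from root: D -> A -> G -> J

Answer: D A G J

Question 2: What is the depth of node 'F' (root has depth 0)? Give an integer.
Path from root to F: D -> K -> F
Depth = number of edges = 2

Answer: 2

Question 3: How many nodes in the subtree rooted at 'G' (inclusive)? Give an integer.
Answer: 2

Derivation:
Subtree rooted at G contains: G, J
Count = 2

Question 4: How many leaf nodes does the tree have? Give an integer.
Answer: 5

Derivation:
Leaves (nodes with no children): B, C, F, J, L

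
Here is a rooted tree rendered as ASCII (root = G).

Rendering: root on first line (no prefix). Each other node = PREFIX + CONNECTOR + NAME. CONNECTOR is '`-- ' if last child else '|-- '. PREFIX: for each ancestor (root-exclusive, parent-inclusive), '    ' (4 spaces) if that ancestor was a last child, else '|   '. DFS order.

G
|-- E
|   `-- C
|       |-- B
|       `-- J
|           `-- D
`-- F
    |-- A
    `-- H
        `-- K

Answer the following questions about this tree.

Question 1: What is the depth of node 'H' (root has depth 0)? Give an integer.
Answer: 2

Derivation:
Path from root to H: G -> F -> H
Depth = number of edges = 2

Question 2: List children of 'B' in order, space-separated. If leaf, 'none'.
Node B's children (from adjacency): (leaf)

Answer: none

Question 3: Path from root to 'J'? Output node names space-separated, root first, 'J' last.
Answer: G E C J

Derivation:
Walk down from root: G -> E -> C -> J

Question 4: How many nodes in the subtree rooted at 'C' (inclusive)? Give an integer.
Answer: 4

Derivation:
Subtree rooted at C contains: B, C, D, J
Count = 4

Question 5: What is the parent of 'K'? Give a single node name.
Scan adjacency: K appears as child of H

Answer: H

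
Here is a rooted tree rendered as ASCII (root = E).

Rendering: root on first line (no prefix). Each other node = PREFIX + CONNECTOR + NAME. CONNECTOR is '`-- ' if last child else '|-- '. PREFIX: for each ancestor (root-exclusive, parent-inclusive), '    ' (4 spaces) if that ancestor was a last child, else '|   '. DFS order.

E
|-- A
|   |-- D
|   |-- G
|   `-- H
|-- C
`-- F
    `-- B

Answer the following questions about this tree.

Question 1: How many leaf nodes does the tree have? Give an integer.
Answer: 5

Derivation:
Leaves (nodes with no children): B, C, D, G, H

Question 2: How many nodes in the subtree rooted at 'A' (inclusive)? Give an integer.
Subtree rooted at A contains: A, D, G, H
Count = 4

Answer: 4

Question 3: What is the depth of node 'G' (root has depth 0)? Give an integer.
Path from root to G: E -> A -> G
Depth = number of edges = 2

Answer: 2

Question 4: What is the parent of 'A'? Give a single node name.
Scan adjacency: A appears as child of E

Answer: E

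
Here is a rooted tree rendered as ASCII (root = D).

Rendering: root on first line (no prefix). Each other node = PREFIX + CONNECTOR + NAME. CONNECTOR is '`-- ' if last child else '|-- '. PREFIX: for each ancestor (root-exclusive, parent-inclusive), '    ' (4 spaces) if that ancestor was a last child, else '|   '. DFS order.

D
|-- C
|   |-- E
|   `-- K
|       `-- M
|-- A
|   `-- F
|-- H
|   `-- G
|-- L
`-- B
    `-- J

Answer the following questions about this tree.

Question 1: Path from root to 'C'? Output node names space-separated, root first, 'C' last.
Answer: D C

Derivation:
Walk down from root: D -> C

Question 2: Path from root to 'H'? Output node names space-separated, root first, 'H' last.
Walk down from root: D -> H

Answer: D H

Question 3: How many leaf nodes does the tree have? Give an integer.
Answer: 6

Derivation:
Leaves (nodes with no children): E, F, G, J, L, M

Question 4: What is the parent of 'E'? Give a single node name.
Scan adjacency: E appears as child of C

Answer: C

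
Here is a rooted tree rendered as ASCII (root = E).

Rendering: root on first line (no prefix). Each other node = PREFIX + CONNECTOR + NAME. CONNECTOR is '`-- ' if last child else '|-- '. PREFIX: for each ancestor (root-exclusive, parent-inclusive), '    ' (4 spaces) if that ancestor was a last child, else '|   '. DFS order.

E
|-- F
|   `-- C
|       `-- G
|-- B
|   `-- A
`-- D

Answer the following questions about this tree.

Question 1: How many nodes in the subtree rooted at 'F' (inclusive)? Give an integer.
Answer: 3

Derivation:
Subtree rooted at F contains: C, F, G
Count = 3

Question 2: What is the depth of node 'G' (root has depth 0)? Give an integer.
Path from root to G: E -> F -> C -> G
Depth = number of edges = 3

Answer: 3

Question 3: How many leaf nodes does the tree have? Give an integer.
Answer: 3

Derivation:
Leaves (nodes with no children): A, D, G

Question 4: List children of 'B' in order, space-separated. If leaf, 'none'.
Answer: A

Derivation:
Node B's children (from adjacency): A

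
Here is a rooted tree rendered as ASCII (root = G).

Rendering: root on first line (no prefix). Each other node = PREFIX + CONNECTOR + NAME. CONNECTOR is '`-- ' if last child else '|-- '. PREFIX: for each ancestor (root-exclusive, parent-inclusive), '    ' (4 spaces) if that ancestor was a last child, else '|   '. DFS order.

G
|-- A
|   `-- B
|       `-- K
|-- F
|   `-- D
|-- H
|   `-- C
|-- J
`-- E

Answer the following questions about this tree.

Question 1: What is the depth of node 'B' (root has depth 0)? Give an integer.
Answer: 2

Derivation:
Path from root to B: G -> A -> B
Depth = number of edges = 2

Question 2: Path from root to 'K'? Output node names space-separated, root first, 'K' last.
Walk down from root: G -> A -> B -> K

Answer: G A B K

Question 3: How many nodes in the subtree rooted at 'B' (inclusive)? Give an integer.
Answer: 2

Derivation:
Subtree rooted at B contains: B, K
Count = 2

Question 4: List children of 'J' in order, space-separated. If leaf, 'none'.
Answer: none

Derivation:
Node J's children (from adjacency): (leaf)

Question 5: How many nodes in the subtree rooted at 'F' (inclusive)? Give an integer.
Subtree rooted at F contains: D, F
Count = 2

Answer: 2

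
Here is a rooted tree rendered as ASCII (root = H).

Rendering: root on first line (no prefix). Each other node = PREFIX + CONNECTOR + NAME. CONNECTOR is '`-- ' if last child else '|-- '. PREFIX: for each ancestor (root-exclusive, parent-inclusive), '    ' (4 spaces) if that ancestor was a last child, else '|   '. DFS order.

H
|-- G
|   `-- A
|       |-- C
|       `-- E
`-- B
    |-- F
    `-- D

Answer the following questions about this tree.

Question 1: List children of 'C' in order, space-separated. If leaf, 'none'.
Answer: none

Derivation:
Node C's children (from adjacency): (leaf)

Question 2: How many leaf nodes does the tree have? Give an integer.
Answer: 4

Derivation:
Leaves (nodes with no children): C, D, E, F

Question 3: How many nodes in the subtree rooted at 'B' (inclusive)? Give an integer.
Answer: 3

Derivation:
Subtree rooted at B contains: B, D, F
Count = 3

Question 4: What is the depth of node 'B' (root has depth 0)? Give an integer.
Answer: 1

Derivation:
Path from root to B: H -> B
Depth = number of edges = 1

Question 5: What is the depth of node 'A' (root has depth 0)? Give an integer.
Path from root to A: H -> G -> A
Depth = number of edges = 2

Answer: 2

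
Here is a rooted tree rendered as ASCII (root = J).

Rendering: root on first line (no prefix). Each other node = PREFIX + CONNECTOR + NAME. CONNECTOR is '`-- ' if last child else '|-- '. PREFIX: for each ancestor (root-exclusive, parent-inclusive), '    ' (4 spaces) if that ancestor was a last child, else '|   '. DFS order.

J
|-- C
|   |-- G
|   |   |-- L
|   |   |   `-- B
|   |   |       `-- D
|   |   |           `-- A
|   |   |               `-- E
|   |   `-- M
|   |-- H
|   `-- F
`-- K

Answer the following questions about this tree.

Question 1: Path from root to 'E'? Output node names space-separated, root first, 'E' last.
Answer: J C G L B D A E

Derivation:
Walk down from root: J -> C -> G -> L -> B -> D -> A -> E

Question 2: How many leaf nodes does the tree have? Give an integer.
Leaves (nodes with no children): E, F, H, K, M

Answer: 5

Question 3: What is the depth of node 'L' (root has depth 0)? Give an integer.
Answer: 3

Derivation:
Path from root to L: J -> C -> G -> L
Depth = number of edges = 3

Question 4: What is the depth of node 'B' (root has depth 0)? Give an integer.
Path from root to B: J -> C -> G -> L -> B
Depth = number of edges = 4

Answer: 4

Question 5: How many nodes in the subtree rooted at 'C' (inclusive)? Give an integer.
Subtree rooted at C contains: A, B, C, D, E, F, G, H, L, M
Count = 10

Answer: 10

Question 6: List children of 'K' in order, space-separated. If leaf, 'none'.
Answer: none

Derivation:
Node K's children (from adjacency): (leaf)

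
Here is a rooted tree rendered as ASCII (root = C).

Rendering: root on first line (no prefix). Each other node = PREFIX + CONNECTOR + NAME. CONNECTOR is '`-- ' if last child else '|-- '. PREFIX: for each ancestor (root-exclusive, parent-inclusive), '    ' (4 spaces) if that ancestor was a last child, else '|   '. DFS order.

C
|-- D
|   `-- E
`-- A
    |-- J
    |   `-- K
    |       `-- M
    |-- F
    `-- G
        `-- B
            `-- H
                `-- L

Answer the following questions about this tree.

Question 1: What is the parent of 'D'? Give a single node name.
Answer: C

Derivation:
Scan adjacency: D appears as child of C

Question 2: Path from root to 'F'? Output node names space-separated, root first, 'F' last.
Answer: C A F

Derivation:
Walk down from root: C -> A -> F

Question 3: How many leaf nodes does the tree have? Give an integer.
Answer: 4

Derivation:
Leaves (nodes with no children): E, F, L, M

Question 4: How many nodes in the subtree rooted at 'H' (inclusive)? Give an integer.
Answer: 2

Derivation:
Subtree rooted at H contains: H, L
Count = 2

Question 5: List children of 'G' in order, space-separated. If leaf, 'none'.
Node G's children (from adjacency): B

Answer: B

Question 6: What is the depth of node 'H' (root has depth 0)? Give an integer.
Path from root to H: C -> A -> G -> B -> H
Depth = number of edges = 4

Answer: 4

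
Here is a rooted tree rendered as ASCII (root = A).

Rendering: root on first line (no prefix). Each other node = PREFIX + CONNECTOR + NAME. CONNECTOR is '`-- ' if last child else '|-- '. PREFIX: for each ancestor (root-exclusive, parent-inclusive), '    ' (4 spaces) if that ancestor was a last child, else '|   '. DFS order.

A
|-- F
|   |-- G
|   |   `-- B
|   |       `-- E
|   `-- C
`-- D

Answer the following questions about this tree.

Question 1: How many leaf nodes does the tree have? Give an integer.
Leaves (nodes with no children): C, D, E

Answer: 3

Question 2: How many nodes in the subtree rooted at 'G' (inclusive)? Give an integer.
Answer: 3

Derivation:
Subtree rooted at G contains: B, E, G
Count = 3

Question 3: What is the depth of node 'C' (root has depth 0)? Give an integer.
Answer: 2

Derivation:
Path from root to C: A -> F -> C
Depth = number of edges = 2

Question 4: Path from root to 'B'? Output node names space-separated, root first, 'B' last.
Answer: A F G B

Derivation:
Walk down from root: A -> F -> G -> B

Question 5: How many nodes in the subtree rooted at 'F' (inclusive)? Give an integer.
Answer: 5

Derivation:
Subtree rooted at F contains: B, C, E, F, G
Count = 5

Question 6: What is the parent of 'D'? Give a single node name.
Scan adjacency: D appears as child of A

Answer: A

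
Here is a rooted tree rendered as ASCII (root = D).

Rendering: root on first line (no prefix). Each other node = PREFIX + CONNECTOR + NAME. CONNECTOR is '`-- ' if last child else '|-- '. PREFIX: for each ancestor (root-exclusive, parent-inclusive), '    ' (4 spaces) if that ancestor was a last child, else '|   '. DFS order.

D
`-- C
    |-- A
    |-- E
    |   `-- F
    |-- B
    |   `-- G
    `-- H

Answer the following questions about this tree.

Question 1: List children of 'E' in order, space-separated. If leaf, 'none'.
Answer: F

Derivation:
Node E's children (from adjacency): F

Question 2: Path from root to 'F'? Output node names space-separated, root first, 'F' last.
Walk down from root: D -> C -> E -> F

Answer: D C E F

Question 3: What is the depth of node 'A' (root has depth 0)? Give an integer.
Path from root to A: D -> C -> A
Depth = number of edges = 2

Answer: 2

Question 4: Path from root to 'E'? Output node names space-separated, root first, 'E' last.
Answer: D C E

Derivation:
Walk down from root: D -> C -> E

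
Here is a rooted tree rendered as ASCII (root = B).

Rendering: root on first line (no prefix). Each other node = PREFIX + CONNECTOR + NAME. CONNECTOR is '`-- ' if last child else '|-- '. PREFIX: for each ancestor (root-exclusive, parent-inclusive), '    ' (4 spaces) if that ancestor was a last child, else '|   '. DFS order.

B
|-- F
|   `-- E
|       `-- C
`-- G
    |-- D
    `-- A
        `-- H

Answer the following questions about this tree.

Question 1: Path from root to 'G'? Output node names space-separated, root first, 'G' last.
Walk down from root: B -> G

Answer: B G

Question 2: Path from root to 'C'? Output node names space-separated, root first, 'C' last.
Walk down from root: B -> F -> E -> C

Answer: B F E C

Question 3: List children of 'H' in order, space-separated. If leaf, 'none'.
Node H's children (from adjacency): (leaf)

Answer: none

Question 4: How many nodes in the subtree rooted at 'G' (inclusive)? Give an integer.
Subtree rooted at G contains: A, D, G, H
Count = 4

Answer: 4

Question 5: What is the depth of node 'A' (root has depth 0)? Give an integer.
Answer: 2

Derivation:
Path from root to A: B -> G -> A
Depth = number of edges = 2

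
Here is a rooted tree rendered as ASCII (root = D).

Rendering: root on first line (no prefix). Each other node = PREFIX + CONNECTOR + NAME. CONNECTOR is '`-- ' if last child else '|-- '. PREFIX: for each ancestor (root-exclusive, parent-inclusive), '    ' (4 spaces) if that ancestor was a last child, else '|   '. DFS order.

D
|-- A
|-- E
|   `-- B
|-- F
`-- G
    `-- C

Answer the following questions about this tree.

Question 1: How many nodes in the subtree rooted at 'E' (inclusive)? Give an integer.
Subtree rooted at E contains: B, E
Count = 2

Answer: 2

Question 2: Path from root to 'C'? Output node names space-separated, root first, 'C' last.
Walk down from root: D -> G -> C

Answer: D G C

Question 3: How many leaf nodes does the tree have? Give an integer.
Answer: 4

Derivation:
Leaves (nodes with no children): A, B, C, F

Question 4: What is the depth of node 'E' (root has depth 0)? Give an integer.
Path from root to E: D -> E
Depth = number of edges = 1

Answer: 1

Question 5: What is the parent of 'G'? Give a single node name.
Scan adjacency: G appears as child of D

Answer: D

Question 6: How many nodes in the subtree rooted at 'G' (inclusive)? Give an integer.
Answer: 2

Derivation:
Subtree rooted at G contains: C, G
Count = 2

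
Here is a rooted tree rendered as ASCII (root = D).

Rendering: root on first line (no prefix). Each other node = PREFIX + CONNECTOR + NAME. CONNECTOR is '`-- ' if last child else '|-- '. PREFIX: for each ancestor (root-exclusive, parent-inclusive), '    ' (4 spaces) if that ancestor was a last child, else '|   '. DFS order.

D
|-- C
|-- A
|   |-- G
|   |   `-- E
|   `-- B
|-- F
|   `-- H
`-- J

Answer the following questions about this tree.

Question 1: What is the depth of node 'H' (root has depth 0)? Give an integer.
Answer: 2

Derivation:
Path from root to H: D -> F -> H
Depth = number of edges = 2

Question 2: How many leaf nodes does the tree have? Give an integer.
Answer: 5

Derivation:
Leaves (nodes with no children): B, C, E, H, J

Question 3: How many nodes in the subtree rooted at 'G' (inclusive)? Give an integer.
Answer: 2

Derivation:
Subtree rooted at G contains: E, G
Count = 2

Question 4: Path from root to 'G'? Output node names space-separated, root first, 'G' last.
Answer: D A G

Derivation:
Walk down from root: D -> A -> G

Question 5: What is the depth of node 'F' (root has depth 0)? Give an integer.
Answer: 1

Derivation:
Path from root to F: D -> F
Depth = number of edges = 1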